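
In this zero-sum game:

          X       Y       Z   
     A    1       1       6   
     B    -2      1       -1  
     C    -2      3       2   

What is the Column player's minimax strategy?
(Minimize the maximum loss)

Column should play X, value = 1

Work:
Column player minimizes Row's maximum payoff:
Column X: max payoff to Row = 1
Column Y: max payoff to Row = 3
Column Z: max payoff to Row = 6
Minimum is 1, achieved by column X.
Minimax strategy: X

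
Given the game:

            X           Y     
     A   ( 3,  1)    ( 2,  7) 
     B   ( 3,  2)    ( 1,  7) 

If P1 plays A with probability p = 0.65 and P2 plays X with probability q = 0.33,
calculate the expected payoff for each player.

E[P1] = 2.0955, E[P2] = 5.1355

Work:
E[P1] = p·q·π₁(A,X) + p·(1-q)·π₁(A,Y) + (1-p)·q·π₁(B,X) + (1-p)·(1-q)·π₁(B,Y)
= 0.65·0.33·3 + 0.65·0.67·2 + 0.35·0.33·3 + 0.35·0.67·1
= 2.0955

E[P2] = 5.1355 (similar calculation)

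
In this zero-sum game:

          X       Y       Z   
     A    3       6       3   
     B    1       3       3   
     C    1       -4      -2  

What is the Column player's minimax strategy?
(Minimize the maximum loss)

Column should play X or Z (all achieve the minimum), value = 3

Work:
Column player minimizes Row's maximum payoff:
Column X: max payoff to Row = 3
Column Y: max payoff to Row = 6
Column Z: max payoff to Row = 3
Minimum is 3, achieved by columns X, Z (tied).
Each of X or Z is a minimax strategy.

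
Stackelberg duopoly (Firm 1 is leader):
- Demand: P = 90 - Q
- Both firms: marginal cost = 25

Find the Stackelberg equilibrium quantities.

q₁* (leader) = 32.5, q₂* (follower) = 16.25

Work:
Follower's reaction: q₂ = (a - c - q₁)/2
Leader substitutes: π₁ = q₁·(a - q₁ - (a-c-q₁)/2 - c)
FOC: q₁* = (90 - 25)/2 = 32.50
Then: q₂* = (90 - 25 - 32.5)/2 = 16.25
Leader has first-mover advantage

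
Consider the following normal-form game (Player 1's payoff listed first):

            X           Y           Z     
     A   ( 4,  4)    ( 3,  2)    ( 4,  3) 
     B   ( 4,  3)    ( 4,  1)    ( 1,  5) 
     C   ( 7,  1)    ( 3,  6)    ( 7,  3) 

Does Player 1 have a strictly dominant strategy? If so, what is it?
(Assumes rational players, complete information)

No strictly dominant strategy exists for Player 1

Work:
A strategy strictly dominates another if it gives a strictly higher payoff against every opponent action. Compare each pair of P1's strategies column-by-column:
  A vs B: [4 vs 4, 3 vs 4, 4 vs 1] → A does not strictly dominate B (column X: 4 ≤ 4)
  A vs C: [4 vs 7, 3 vs 3, 4 vs 7] → A does not strictly dominate C (column X: 4 ≤ 7)
  B vs A: [4 vs 4, 4 vs 3, 1 vs 4] → B does not strictly dominate A (column X: 4 ≤ 4)
  B vs C: [4 vs 7, 4 vs 3, 1 vs 7] → B does not strictly dominate C (column X: 4 ≤ 7)
  C vs A: [7 vs 4, 3 vs 3, 7 vs 4] → C does not strictly dominate A (column Y: 3 ≤ 3)
  C vs B: [7 vs 4, 3 vs 4, 7 vs 1] → C does not strictly dominate B (column Y: 3 ≤ 4)
No single strategy strictly dominates all others → no strictly dominant strategy.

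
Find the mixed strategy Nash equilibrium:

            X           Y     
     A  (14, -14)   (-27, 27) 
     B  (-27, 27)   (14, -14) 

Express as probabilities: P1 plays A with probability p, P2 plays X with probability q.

p = 0.5, q = 0.5

Work:
Find probabilities that make opponent indifferent:
P2 chooses q to make P1 indifferent between A and B
P1 chooses p to make P2 indifferent between X and Y
Mixed NE: P1 plays (A: 0.5, B: 0.5), P2 plays (X: 0.5, Y: 0.5)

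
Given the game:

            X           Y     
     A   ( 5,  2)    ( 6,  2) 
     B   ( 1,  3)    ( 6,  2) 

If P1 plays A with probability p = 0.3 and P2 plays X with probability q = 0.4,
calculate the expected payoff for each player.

E[P1] = 4.48, E[P2] = 2.28

Work:
E[P1] = p·q·π₁(A,X) + p·(1-q)·π₁(A,Y) + (1-p)·q·π₁(B,X) + (1-p)·(1-q)·π₁(B,Y)
= 0.3·0.4·5 + 0.3·0.6·6 + 0.7·0.4·1 + 0.7·0.6·6
= 4.48

E[P2] = 2.28 (similar calculation)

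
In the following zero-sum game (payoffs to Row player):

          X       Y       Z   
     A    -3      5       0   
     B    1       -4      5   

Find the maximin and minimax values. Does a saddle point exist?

Maximin = -3, Minimax = 1, Saddle: False

Work:
Row minimums: [-3, -4] → maximin = -3
Column maximums: [1, 5, 5] → minimax = 1
No saddle point (maximin ≠ minimax). Mixed strategy needed.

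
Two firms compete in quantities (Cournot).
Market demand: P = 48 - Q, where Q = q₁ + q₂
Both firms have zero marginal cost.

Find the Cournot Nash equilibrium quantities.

q₁* = q₂* = 16.0; P* = 16.0

Work:
Profit: π_i = P·q_i = (a - q_i - q_j)·q_i
FOC: ∂π_i/∂q_i = a - 2q_i - q_j = 0
Reaction function: q_i = (48 - q_j)/2
Symmetry: q* = 48/3 = 16.0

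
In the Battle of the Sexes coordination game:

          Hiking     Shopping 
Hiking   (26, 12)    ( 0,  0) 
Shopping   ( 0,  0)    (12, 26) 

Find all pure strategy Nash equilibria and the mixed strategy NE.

Pure NE: (Hiking, Hiking) and (Shopping, Shopping); Mixed NE: p = 0.6842, q = 0.3158

Work:
Check pure NE:
(Hiking, Hiking): (26, 12) - no unilateral deviation beneficial
(Shopping, Shopping): (12, 26) - no unilateral deviation beneficial
Mixed NE: P1 plays Hiking with p = 0.6842, P2 plays Hiking with q = 0.3158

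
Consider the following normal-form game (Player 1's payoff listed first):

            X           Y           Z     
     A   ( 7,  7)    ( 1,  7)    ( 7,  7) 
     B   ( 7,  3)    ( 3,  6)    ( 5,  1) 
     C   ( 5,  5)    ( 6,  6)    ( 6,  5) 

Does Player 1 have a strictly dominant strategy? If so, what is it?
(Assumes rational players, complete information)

No strictly dominant strategy exists for Player 1

Work:
A strategy strictly dominates another if it gives a strictly higher payoff against every opponent action. Compare each pair of P1's strategies column-by-column:
  A vs B: [7 vs 7, 1 vs 3, 7 vs 5] → A does not strictly dominate B (column X: 7 ≤ 7)
  A vs C: [7 vs 5, 1 vs 6, 7 vs 6] → A does not strictly dominate C (column Y: 1 ≤ 6)
  B vs A: [7 vs 7, 3 vs 1, 5 vs 7] → B does not strictly dominate A (column X: 7 ≤ 7)
  B vs C: [7 vs 5, 3 vs 6, 5 vs 6] → B does not strictly dominate C (column Y: 3 ≤ 6)
  C vs A: [5 vs 7, 6 vs 1, 6 vs 7] → C does not strictly dominate A (column X: 5 ≤ 7)
  C vs B: [5 vs 7, 6 vs 3, 6 vs 5] → C does not strictly dominate B (column X: 5 ≤ 7)
No single strategy strictly dominates all others → no strictly dominant strategy.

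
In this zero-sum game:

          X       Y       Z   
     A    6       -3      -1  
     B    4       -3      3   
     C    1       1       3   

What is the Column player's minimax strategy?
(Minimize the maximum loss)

Column should play Y, value = 1

Work:
Column player minimizes Row's maximum payoff:
Column X: max payoff to Row = 6
Column Y: max payoff to Row = 1
Column Z: max payoff to Row = 3
Minimum is 1, achieved by column Y.
Minimax strategy: Y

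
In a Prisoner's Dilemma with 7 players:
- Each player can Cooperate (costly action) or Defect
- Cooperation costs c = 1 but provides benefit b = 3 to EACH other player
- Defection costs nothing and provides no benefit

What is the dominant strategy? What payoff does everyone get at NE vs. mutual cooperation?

Dominant: Defect; NE payoff = 0; Coop payoff = 17

Work:
Defect dominates (saves cost c = 1, benefit to others is external)
NE: All defect → everyone gets 0
If all cooperate: each receives (6)×3 - 1 = 17
Social dilemma: 17 > 0 but NE gives 0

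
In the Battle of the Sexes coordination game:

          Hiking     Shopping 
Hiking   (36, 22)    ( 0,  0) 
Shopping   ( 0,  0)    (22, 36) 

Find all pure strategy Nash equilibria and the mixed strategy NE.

Pure NE: (Hiking, Hiking) and (Shopping, Shopping); Mixed NE: p = 0.6207, q = 0.3793

Work:
Check pure NE:
(Hiking, Hiking): (36, 22) - no unilateral deviation beneficial
(Shopping, Shopping): (22, 36) - no unilateral deviation beneficial
Mixed NE: P1 plays Hiking with p = 0.6207, P2 plays Hiking with q = 0.3793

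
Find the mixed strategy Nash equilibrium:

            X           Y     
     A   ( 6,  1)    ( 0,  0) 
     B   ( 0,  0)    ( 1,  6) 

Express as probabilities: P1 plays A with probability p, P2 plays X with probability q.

p = 0.8571, q = 0.1429

Work:
Find probabilities that make opponent indifferent:
P2 chooses q to make P1 indifferent between A and B
P1 chooses p to make P2 indifferent between X and Y
Mixed NE: P1 plays (A: 0.8571, B: 0.1429), P2 plays (X: 0.1429, Y: 0.8571)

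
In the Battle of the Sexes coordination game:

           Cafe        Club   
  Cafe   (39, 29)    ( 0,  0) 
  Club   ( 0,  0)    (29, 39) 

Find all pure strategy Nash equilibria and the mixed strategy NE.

Pure NE: (Cafe, Cafe) and (Club, Club); Mixed NE: p = 0.5735, q = 0.4265

Work:
Check pure NE:
(Cafe, Cafe): (39, 29) - no unilateral deviation beneficial
(Club, Club): (29, 39) - no unilateral deviation beneficial
Mixed NE: P1 plays Cafe with p = 0.5735, P2 plays Cafe with q = 0.4265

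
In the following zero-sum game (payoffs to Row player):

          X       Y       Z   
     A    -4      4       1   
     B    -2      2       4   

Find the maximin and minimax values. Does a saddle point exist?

Maximin = -2, Minimax = -2, Saddle: True

Work:
Row minimums: [-4, -2] → maximin = -2
Column maximums: [-2, 4, 4] → minimax = -2
Saddle point exists! Game value = -2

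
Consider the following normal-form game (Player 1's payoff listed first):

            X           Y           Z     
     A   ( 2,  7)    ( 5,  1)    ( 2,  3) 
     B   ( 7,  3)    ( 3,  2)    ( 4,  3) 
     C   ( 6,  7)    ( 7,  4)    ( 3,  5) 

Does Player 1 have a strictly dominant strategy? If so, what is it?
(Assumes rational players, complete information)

No strictly dominant strategy exists for Player 1

Work:
A strategy strictly dominates another if it gives a strictly higher payoff against every opponent action. Compare each pair of P1's strategies column-by-column:
  A vs B: [2 vs 7, 5 vs 3, 2 vs 4] → A does not strictly dominate B (column X: 2 ≤ 7)
  A vs C: [2 vs 6, 5 vs 7, 2 vs 3] → A does not strictly dominate C (column X: 2 ≤ 6)
  B vs A: [7 vs 2, 3 vs 5, 4 vs 2] → B does not strictly dominate A (column Y: 3 ≤ 5)
  B vs C: [7 vs 6, 3 vs 7, 4 vs 3] → B does not strictly dominate C (column Y: 3 ≤ 7)
  C vs A: [6 vs 2, 7 vs 5, 3 vs 2] → C strictly dominates A
  C vs B: [6 vs 7, 7 vs 3, 3 vs 4] → C does not strictly dominate B (column X: 6 ≤ 7)
No single strategy strictly dominates all others → no strictly dominant strategy.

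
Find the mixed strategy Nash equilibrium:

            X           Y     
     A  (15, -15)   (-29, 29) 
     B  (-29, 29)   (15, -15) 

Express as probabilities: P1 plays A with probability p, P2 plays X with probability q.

p = 0.5, q = 0.5

Work:
Find probabilities that make opponent indifferent:
P2 chooses q to make P1 indifferent between A and B
P1 chooses p to make P2 indifferent between X and Y
Mixed NE: P1 plays (A: 0.5, B: 0.5), P2 plays (X: 0.5, Y: 0.5)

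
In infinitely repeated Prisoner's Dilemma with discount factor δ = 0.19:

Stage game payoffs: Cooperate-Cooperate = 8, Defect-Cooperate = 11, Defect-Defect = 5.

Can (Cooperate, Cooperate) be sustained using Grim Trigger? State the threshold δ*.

δ* = 0.5; since δ = 0.19 < 0.5, cooperation cannot be sustained

Work:
For Grim Trigger:
Cooperate forever: 8/(1-δ)
Defect then punished: 11 + 5·δ/(1-δ)
Need: 8/(1-δ) ≥ 11 + 5·δ/(1-δ)
Solving: δ ≥ (T-R)/(T-P) = (11-8)/(11-5) = 0.5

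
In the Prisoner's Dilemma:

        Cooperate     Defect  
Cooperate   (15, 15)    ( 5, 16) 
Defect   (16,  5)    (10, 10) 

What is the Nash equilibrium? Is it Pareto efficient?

(Defect, Defect) is NE; not Pareto efficient

Work:
Defect dominates Cooperate for both players:
If P2 cooperates: Defect (16) > Cooperate (15)
If P2 defects: Defect (10) > Cooperate (5)
NE: (Defect, Defect) with payoff (10, 10)
But (Cooperate, Cooperate) = (15, 15) Pareto dominates (10, 10)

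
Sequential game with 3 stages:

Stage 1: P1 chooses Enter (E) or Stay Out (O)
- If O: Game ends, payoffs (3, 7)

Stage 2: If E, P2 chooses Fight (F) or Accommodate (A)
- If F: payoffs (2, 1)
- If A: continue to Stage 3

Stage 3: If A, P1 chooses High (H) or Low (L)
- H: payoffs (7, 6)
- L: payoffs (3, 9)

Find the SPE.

SPE: (E, A, H); Outcome (7, 6)

Work:
Stage 3: P1 chooses H (7 vs 3)
Stage 2: P2: F->1, A->6 (anticipating H). Choose A
Stage 1: P1: O->3, E->7 (anticipating A, H). Choose E
SPE path: E -> A -> H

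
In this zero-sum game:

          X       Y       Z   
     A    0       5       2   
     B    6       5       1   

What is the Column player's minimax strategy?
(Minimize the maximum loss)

Column should play Z, value = 2

Work:
Column player minimizes Row's maximum payoff:
Column X: max payoff to Row = 6
Column Y: max payoff to Row = 5
Column Z: max payoff to Row = 2
Minimum is 2, achieved by column Z.
Minimax strategy: Z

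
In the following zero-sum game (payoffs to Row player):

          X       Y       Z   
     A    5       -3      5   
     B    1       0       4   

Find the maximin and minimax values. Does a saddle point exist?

Maximin = 0, Minimax = 0, Saddle: True

Work:
Row minimums: [-3, 0] → maximin = 0
Column maximums: [5, 0, 5] → minimax = 0
Saddle point exists! Game value = 0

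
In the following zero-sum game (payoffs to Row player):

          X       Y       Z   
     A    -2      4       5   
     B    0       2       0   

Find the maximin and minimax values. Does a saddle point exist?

Maximin = 0, Minimax = 0, Saddle: True

Work:
Row minimums: [-2, 0] → maximin = 0
Column maximums: [0, 4, 5] → minimax = 0
Saddle point exists! Game value = 0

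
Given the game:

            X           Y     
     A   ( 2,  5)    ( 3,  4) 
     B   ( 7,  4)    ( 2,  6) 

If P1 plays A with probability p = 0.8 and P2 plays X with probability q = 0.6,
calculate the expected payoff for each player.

E[P1] = 2.92, E[P2] = 4.64

Work:
E[P1] = p·q·π₁(A,X) + p·(1-q)·π₁(A,Y) + (1-p)·q·π₁(B,X) + (1-p)·(1-q)·π₁(B,Y)
= 0.8·0.6·2 + 0.8·0.4·3 + 0.2·0.6·7 + 0.2·0.4·2
= 2.92

E[P2] = 4.64 (similar calculation)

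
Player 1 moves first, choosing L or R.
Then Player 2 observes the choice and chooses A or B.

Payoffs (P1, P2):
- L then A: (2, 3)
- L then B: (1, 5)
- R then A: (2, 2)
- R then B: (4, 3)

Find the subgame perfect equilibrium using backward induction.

P1 plays R, P2 plays B after L and B after R; Payoff (4, 3)

Work:
Backward induction:
After L: P2 chooses B → P1 gets 1
After R: P2 chooses B → P1 gets 4
P1 chooses R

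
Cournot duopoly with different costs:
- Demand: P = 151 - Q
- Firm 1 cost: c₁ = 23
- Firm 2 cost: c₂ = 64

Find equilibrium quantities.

q₁* = 56.33, q₂* = 15.33

Work:
Reaction: q₁ = (151 - 23 - q₂)/2
Reaction: q₂ = (151 - 64 - q₁)/2
Solve simultaneously:
q₁* = (151 - 2×23 + 64)/3 = 56.33
q₂* = (151 - 2×64 + 23)/3 = 15.33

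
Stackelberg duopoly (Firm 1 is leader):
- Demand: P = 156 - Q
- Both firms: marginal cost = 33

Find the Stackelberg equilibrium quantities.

q₁* (leader) = 61.5, q₂* (follower) = 30.75

Work:
Follower's reaction: q₂ = (a - c - q₁)/2
Leader substitutes: π₁ = q₁·(a - q₁ - (a-c-q₁)/2 - c)
FOC: q₁* = (156 - 33)/2 = 61.50
Then: q₂* = (156 - 33 - 61.5)/2 = 30.75
Leader has first-mover advantage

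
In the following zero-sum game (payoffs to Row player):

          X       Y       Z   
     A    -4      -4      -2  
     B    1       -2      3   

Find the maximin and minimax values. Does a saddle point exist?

Maximin = -2, Minimax = -2, Saddle: True

Work:
Row minimums: [-4, -2] → maximin = -2
Column maximums: [1, -2, 3] → minimax = -2
Saddle point exists! Game value = -2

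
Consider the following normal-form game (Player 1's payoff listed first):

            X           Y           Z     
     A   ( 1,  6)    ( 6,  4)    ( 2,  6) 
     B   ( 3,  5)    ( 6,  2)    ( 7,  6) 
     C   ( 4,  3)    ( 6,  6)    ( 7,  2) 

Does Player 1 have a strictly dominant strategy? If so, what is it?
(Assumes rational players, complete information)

No strictly dominant strategy exists for Player 1

Work:
A strategy strictly dominates another if it gives a strictly higher payoff against every opponent action. Compare each pair of P1's strategies column-by-column:
  A vs B: [1 vs 3, 6 vs 6, 2 vs 7] → A does not strictly dominate B (column X: 1 ≤ 3)
  A vs C: [1 vs 4, 6 vs 6, 2 vs 7] → A does not strictly dominate C (column X: 1 ≤ 4)
  B vs A: [3 vs 1, 6 vs 6, 7 vs 2] → B does not strictly dominate A (column Y: 6 ≤ 6)
  B vs C: [3 vs 4, 6 vs 6, 7 vs 7] → B does not strictly dominate C (column X: 3 ≤ 4)
  C vs A: [4 vs 1, 6 vs 6, 7 vs 2] → C does not strictly dominate A (column Y: 6 ≤ 6)
  C vs B: [4 vs 3, 6 vs 6, 7 vs 7] → C does not strictly dominate B (column Y: 6 ≤ 6)
No single strategy strictly dominates all others → no strictly dominant strategy.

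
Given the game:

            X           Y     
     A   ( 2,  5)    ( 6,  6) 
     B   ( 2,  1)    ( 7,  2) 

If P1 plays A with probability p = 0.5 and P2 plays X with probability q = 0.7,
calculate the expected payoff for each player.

E[P1] = 3.35, E[P2] = 3.3

Work:
E[P1] = p·q·π₁(A,X) + p·(1-q)·π₁(A,Y) + (1-p)·q·π₁(B,X) + (1-p)·(1-q)·π₁(B,Y)
= 0.5·0.7·2 + 0.5·0.3·6 + 0.5·0.7·2 + 0.5·0.3·7
= 3.35

E[P2] = 3.3 (similar calculation)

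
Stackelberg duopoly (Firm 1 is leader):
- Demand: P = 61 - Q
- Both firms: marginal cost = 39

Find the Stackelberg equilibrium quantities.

q₁* (leader) = 11.0, q₂* (follower) = 5.5

Work:
Follower's reaction: q₂ = (a - c - q₁)/2
Leader substitutes: π₁ = q₁·(a - q₁ - (a-c-q₁)/2 - c)
FOC: q₁* = (61 - 39)/2 = 11.00
Then: q₂* = (61 - 39 - 11.0)/2 = 5.50
Leader has first-mover advantage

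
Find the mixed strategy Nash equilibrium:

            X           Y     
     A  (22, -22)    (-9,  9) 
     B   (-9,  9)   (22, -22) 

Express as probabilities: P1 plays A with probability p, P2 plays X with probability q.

p = 0.5, q = 0.5

Work:
Find probabilities that make opponent indifferent:
P2 chooses q to make P1 indifferent between A and B
P1 chooses p to make P2 indifferent between X and Y
Mixed NE: P1 plays (A: 0.5, B: 0.5), P2 plays (X: 0.5, Y: 0.5)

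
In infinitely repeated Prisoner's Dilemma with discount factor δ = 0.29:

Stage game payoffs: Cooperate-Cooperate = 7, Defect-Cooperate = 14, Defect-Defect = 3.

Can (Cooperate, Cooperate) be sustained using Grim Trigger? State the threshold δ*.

δ* = 0.6364; since δ = 0.29 < 0.6364, cooperation cannot be sustained

Work:
For Grim Trigger:
Cooperate forever: 7/(1-δ)
Defect then punished: 14 + 3·δ/(1-δ)
Need: 7/(1-δ) ≥ 14 + 3·δ/(1-δ)
Solving: δ ≥ (T-R)/(T-P) = (14-7)/(14-3) = 0.6364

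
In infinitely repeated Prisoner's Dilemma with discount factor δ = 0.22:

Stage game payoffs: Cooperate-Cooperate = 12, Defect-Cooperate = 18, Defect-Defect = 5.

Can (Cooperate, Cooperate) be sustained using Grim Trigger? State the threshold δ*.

δ* = 0.4615; since δ = 0.22 < 0.4615, cooperation cannot be sustained

Work:
For Grim Trigger:
Cooperate forever: 12/(1-δ)
Defect then punished: 18 + 5·δ/(1-δ)
Need: 12/(1-δ) ≥ 18 + 5·δ/(1-δ)
Solving: δ ≥ (T-R)/(T-P) = (18-12)/(18-5) = 0.4615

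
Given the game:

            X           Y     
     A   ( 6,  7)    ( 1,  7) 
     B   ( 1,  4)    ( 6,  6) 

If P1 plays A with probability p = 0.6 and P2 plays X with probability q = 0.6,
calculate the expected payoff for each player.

E[P1] = 3.6, E[P2] = 6.12

Work:
E[P1] = p·q·π₁(A,X) + p·(1-q)·π₁(A,Y) + (1-p)·q·π₁(B,X) + (1-p)·(1-q)·π₁(B,Y)
= 0.6·0.6·6 + 0.6·0.4·1 + 0.4·0.6·1 + 0.4·0.4·6
= 3.6

E[P2] = 6.12 (similar calculation)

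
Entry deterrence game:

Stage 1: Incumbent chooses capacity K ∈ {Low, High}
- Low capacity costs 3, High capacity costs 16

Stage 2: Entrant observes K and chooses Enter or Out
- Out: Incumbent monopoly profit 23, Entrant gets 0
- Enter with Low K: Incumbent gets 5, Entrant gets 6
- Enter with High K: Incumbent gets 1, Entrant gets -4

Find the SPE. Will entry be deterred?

SPE: (High, Enter|Low, Out|High); Entry deterred. Incumbent net profit = 7

Work:
After Low K: Entrant enters (6 > 0)
After High K: Entrant stays out (-4 < 0)
Incumbent: Low → 5−3=2, High → 23−16=7
Incumbent chooses High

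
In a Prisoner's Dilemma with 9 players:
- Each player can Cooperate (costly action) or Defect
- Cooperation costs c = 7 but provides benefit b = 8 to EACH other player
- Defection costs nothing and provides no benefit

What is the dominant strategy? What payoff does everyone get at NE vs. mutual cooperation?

Dominant: Defect; NE payoff = 0; Coop payoff = 57

Work:
Defect dominates (saves cost c = 7, benefit to others is external)
NE: All defect → everyone gets 0
If all cooperate: each receives (8)×8 - 7 = 57
Social dilemma: 57 > 0 but NE gives 0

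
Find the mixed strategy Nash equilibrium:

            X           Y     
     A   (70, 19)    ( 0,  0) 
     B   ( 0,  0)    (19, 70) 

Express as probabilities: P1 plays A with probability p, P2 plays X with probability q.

p = 0.7865, q = 0.2135

Work:
Find probabilities that make opponent indifferent:
P2 chooses q to make P1 indifferent between A and B
P1 chooses p to make P2 indifferent between X and Y
Mixed NE: P1 plays (A: 0.7865, B: 0.2135), P2 plays (X: 0.2135, Y: 0.7865)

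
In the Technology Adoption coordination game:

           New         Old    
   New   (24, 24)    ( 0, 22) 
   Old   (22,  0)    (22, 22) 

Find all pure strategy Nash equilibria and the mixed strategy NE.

Pure NE: (New, New) and (Old, Old); Mixed NE: p = 0.9167, q = 0.9167

Work:
Check pure NE:
(New, New): (24, 24) - no unilateral deviation beneficial
(Old, Old): (22, 22) - no unilateral deviation beneficial
Mixed NE: P1 plays New with p = 0.9167, P2 plays New with q = 0.9167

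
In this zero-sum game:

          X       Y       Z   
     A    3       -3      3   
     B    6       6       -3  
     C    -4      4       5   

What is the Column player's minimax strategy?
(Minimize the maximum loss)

Column should play Z, value = 5

Work:
Column player minimizes Row's maximum payoff:
Column X: max payoff to Row = 6
Column Y: max payoff to Row = 6
Column Z: max payoff to Row = 5
Minimum is 5, achieved by column Z.
Minimax strategy: Z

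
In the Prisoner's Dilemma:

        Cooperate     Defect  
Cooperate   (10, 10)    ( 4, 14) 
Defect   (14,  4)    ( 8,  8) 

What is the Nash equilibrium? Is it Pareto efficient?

(Defect, Defect) is NE; not Pareto efficient

Work:
Defect dominates Cooperate for both players:
If P2 cooperates: Defect (14) > Cooperate (10)
If P2 defects: Defect (8) > Cooperate (4)
NE: (Defect, Defect) with payoff (8, 8)
But (Cooperate, Cooperate) = (10, 10) Pareto dominates (8, 8)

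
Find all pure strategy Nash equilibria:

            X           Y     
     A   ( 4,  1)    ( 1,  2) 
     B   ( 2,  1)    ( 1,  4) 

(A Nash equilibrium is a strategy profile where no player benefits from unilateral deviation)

Nash equilibrium: (A, Y), (B, Y)

Work:
Best responses:
  P1 vs X: payoffs [4, 2] → best response A (payoff 4)
  P1 vs Y: payoffs [1, 1] → best response A/B (payoff 1)
  P2 vs A: payoffs [1, 2] → best response Y (payoff 2)
  P2 vs B: payoffs [1, 4] → best response Y (payoff 4)
Mutual best responses: (A,Y), (B,Y) → Nash equilibria.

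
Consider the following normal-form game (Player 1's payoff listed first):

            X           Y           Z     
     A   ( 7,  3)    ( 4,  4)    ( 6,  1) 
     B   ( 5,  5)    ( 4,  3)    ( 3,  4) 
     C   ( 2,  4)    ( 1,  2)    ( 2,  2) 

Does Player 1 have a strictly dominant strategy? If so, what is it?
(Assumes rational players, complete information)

No strictly dominant strategy exists for Player 1

Work:
A strategy strictly dominates another if it gives a strictly higher payoff against every opponent action. Compare each pair of P1's strategies column-by-column:
  A vs B: [7 vs 5, 4 vs 4, 6 vs 3] → A does not strictly dominate B (column Y: 4 ≤ 4)
  A vs C: [7 vs 2, 4 vs 1, 6 vs 2] → A strictly dominates C
  B vs A: [5 vs 7, 4 vs 4, 3 vs 6] → B does not strictly dominate A (column X: 5 ≤ 7)
  B vs C: [5 vs 2, 4 vs 1, 3 vs 2] → B strictly dominates C
  C vs A: [2 vs 7, 1 vs 4, 2 vs 6] → C does not strictly dominate A (column X: 2 ≤ 7)
  C vs B: [2 vs 5, 1 vs 4, 2 vs 3] → C does not strictly dominate B (column X: 2 ≤ 5)
No single strategy strictly dominates all others → no strictly dominant strategy.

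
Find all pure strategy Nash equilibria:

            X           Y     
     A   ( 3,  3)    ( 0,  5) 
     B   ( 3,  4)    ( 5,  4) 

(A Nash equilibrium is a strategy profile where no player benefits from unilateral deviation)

Nash equilibrium: (B, X), (B, Y)

Work:
Best responses:
  P1 vs X: payoffs [3, 3] → best response A/B (payoff 3)
  P1 vs Y: payoffs [0, 5] → best response B (payoff 5)
  P2 vs A: payoffs [3, 5] → best response Y (payoff 5)
  P2 vs B: payoffs [4, 4] → best response X/Y (payoff 4)
Mutual best responses: (B,X), (B,Y) → Nash equilibria.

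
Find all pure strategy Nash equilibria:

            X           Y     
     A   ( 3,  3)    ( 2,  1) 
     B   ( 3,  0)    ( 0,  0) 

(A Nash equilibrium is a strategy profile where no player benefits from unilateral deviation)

Nash equilibrium: (A, X), (B, X)

Work:
Best responses:
  P1 vs X: payoffs [3, 3] → best response A/B (payoff 3)
  P1 vs Y: payoffs [2, 0] → best response A (payoff 2)
  P2 vs A: payoffs [3, 1] → best response X (payoff 3)
  P2 vs B: payoffs [0, 0] → best response X/Y (payoff 0)
Mutual best responses: (A,X), (B,X) → Nash equilibria.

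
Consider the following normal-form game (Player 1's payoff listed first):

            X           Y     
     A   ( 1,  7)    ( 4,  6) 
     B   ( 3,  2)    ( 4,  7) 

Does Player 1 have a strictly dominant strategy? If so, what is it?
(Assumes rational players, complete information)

No strictly dominant strategy exists for Player 1

Work:
A strategy strictly dominates another if it gives a strictly higher payoff against every opponent action. Compare each pair of P1's strategies column-by-column:
  A vs B: [1 vs 3, 4 vs 4] → A does not strictly dominate B (column X: 1 ≤ 3)
  B vs A: [3 vs 1, 4 vs 4] → B does not strictly dominate A (column Y: 4 ≤ 4)
No single strategy strictly dominates all others → no strictly dominant strategy.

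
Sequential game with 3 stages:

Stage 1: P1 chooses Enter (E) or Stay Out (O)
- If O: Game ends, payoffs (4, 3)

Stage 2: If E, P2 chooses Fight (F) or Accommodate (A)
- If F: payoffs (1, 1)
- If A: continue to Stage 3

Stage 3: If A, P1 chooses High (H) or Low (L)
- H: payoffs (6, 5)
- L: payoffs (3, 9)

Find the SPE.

SPE: (E, A, H); Outcome (6, 5)

Work:
Stage 3: P1 chooses H (6 vs 3)
Stage 2: P2: F->1, A->5 (anticipating H). Choose A
Stage 1: P1: O->4, E->6 (anticipating A, H). Choose E
SPE path: E -> A -> H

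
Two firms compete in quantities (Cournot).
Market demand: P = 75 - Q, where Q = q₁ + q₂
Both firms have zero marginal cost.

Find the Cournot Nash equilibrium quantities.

q₁* = q₂* = 25.0; P* = 25.0

Work:
Profit: π_i = P·q_i = (a - q_i - q_j)·q_i
FOC: ∂π_i/∂q_i = a - 2q_i - q_j = 0
Reaction function: q_i = (75 - q_j)/2
Symmetry: q* = 75/3 = 25.0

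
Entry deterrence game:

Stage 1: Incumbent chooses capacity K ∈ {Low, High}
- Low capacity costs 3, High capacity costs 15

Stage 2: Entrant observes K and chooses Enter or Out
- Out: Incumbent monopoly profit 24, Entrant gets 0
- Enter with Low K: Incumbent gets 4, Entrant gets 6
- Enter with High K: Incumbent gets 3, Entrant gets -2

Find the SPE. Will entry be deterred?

SPE: (High, Enter|Low, Out|High); Entry deterred. Incumbent net profit = 9

Work:
After Low K: Entrant enters (6 > 0)
After High K: Entrant stays out (-2 < 0)
Incumbent: Low → 4−3=1, High → 24−15=9
Incumbent chooses High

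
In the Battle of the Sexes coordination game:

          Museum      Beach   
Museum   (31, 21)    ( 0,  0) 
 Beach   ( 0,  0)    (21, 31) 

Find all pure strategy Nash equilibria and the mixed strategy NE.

Pure NE: (Museum, Museum) and (Beach, Beach); Mixed NE: p = 0.5962, q = 0.4038

Work:
Check pure NE:
(Museum, Museum): (31, 21) - no unilateral deviation beneficial
(Beach, Beach): (21, 31) - no unilateral deviation beneficial
Mixed NE: P1 plays Museum with p = 0.5962, P2 plays Museum with q = 0.4038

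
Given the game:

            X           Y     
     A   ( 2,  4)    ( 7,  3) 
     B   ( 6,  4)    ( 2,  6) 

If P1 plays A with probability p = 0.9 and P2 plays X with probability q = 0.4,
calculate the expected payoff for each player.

E[P1] = 4.86, E[P2] = 3.58

Work:
E[P1] = p·q·π₁(A,X) + p·(1-q)·π₁(A,Y) + (1-p)·q·π₁(B,X) + (1-p)·(1-q)·π₁(B,Y)
= 0.9·0.4·2 + 0.9·0.6·7 + 0.1·0.4·6 + 0.1·0.6·2
= 4.86

E[P2] = 3.58 (similar calculation)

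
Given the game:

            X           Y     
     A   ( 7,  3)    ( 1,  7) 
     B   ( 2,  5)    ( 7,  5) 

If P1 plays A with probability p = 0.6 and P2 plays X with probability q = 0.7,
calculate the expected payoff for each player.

E[P1] = 4.52, E[P2] = 4.52

Work:
E[P1] = p·q·π₁(A,X) + p·(1-q)·π₁(A,Y) + (1-p)·q·π₁(B,X) + (1-p)·(1-q)·π₁(B,Y)
= 0.6·0.7·7 + 0.6·0.3·1 + 0.4·0.7·2 + 0.4·0.3·7
= 4.52

E[P2] = 4.52 (similar calculation)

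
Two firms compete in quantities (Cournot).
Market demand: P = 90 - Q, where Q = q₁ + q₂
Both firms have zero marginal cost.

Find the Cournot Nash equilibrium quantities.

q₁* = q₂* = 30.0; P* = 30.0

Work:
Profit: π_i = P·q_i = (a - q_i - q_j)·q_i
FOC: ∂π_i/∂q_i = a - 2q_i - q_j = 0
Reaction function: q_i = (90 - q_j)/2
Symmetry: q* = 90/3 = 30.0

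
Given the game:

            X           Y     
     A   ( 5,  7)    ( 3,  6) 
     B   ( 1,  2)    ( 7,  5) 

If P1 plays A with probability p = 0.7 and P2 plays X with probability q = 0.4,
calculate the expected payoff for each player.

E[P1] = 4.04, E[P2] = 5.62

Work:
E[P1] = p·q·π₁(A,X) + p·(1-q)·π₁(A,Y) + (1-p)·q·π₁(B,X) + (1-p)·(1-q)·π₁(B,Y)
= 0.7·0.4·5 + 0.7·0.6·3 + 0.3·0.4·1 + 0.3·0.6·7
= 4.04

E[P2] = 5.62 (similar calculation)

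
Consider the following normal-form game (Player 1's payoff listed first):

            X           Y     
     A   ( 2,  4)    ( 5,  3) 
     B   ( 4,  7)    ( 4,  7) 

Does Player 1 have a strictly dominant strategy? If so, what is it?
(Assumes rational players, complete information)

No strictly dominant strategy exists for Player 1

Work:
A strategy strictly dominates another if it gives a strictly higher payoff against every opponent action. Compare each pair of P1's strategies column-by-column:
  A vs B: [2 vs 4, 5 vs 4] → A does not strictly dominate B (column X: 2 ≤ 4)
  B vs A: [4 vs 2, 4 vs 5] → B does not strictly dominate A (column Y: 4 ≤ 5)
No single strategy strictly dominates all others → no strictly dominant strategy.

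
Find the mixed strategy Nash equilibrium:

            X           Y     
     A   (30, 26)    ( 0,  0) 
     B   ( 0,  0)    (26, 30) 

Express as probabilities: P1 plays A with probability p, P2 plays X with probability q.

p = 0.5357, q = 0.4643

Work:
Find probabilities that make opponent indifferent:
P2 chooses q to make P1 indifferent between A and B
P1 chooses p to make P2 indifferent between X and Y
Mixed NE: P1 plays (A: 0.5357, B: 0.4643), P2 plays (X: 0.4643, Y: 0.5357)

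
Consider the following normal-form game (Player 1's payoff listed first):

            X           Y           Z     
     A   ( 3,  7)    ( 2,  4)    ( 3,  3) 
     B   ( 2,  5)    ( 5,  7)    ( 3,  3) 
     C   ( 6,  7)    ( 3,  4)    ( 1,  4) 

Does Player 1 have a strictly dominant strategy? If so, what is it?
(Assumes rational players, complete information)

No strictly dominant strategy exists for Player 1

Work:
A strategy strictly dominates another if it gives a strictly higher payoff against every opponent action. Compare each pair of P1's strategies column-by-column:
  A vs B: [3 vs 2, 2 vs 5, 3 vs 3] → A does not strictly dominate B (column Y: 2 ≤ 5)
  A vs C: [3 vs 6, 2 vs 3, 3 vs 1] → A does not strictly dominate C (column X: 3 ≤ 6)
  B vs A: [2 vs 3, 5 vs 2, 3 vs 3] → B does not strictly dominate A (column X: 2 ≤ 3)
  B vs C: [2 vs 6, 5 vs 3, 3 vs 1] → B does not strictly dominate C (column X: 2 ≤ 6)
  C vs A: [6 vs 3, 3 vs 2, 1 vs 3] → C does not strictly dominate A (column Z: 1 ≤ 3)
  C vs B: [6 vs 2, 3 vs 5, 1 vs 3] → C does not strictly dominate B (column Y: 3 ≤ 5)
No single strategy strictly dominates all others → no strictly dominant strategy.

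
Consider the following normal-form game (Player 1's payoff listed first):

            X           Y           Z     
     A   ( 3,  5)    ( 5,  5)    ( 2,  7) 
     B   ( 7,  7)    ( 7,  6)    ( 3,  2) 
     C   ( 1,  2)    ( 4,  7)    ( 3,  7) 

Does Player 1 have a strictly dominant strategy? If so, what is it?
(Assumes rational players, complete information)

No strictly dominant strategy exists for Player 1

Work:
A strategy strictly dominates another if it gives a strictly higher payoff against every opponent action. Compare each pair of P1's strategies column-by-column:
  A vs B: [3 vs 7, 5 vs 7, 2 vs 3] → A does not strictly dominate B (column X: 3 ≤ 7)
  A vs C: [3 vs 1, 5 vs 4, 2 vs 3] → A does not strictly dominate C (column Z: 2 ≤ 3)
  B vs A: [7 vs 3, 7 vs 5, 3 vs 2] → B strictly dominates A
  B vs C: [7 vs 1, 7 vs 4, 3 vs 3] → B does not strictly dominate C (column Z: 3 ≤ 3)
  C vs A: [1 vs 3, 4 vs 5, 3 vs 2] → C does not strictly dominate A (column X: 1 ≤ 3)
  C vs B: [1 vs 7, 4 vs 7, 3 vs 3] → C does not strictly dominate B (column X: 1 ≤ 7)
No single strategy strictly dominates all others → no strictly dominant strategy.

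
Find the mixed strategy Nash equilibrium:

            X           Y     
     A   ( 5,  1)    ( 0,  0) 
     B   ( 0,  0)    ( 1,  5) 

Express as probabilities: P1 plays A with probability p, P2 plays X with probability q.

p = 0.8333, q = 0.1667

Work:
Find probabilities that make opponent indifferent:
P2 chooses q to make P1 indifferent between A and B
P1 chooses p to make P2 indifferent between X and Y
Mixed NE: P1 plays (A: 0.8333, B: 0.1667), P2 plays (X: 0.1667, Y: 0.8333)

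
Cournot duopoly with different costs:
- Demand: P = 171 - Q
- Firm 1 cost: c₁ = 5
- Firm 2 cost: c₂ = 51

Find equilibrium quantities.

q₁* = 70.67, q₂* = 24.67

Work:
Reaction: q₁ = (171 - 5 - q₂)/2
Reaction: q₂ = (171 - 51 - q₁)/2
Solve simultaneously:
q₁* = (171 - 2×5 + 51)/3 = 70.67
q₂* = (171 - 2×51 + 5)/3 = 24.67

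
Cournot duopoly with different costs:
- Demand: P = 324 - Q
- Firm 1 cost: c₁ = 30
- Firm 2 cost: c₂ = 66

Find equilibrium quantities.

q₁* = 110.0, q₂* = 74.0

Work:
Reaction: q₁ = (324 - 30 - q₂)/2
Reaction: q₂ = (324 - 66 - q₁)/2
Solve simultaneously:
q₁* = (324 - 2×30 + 66)/3 = 110.0
q₂* = (324 - 2×66 + 30)/3 = 74.0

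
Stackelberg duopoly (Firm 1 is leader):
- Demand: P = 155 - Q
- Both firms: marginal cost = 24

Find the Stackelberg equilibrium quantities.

q₁* (leader) = 65.5, q₂* (follower) = 32.75

Work:
Follower's reaction: q₂ = (a - c - q₁)/2
Leader substitutes: π₁ = q₁·(a - q₁ - (a-c-q₁)/2 - c)
FOC: q₁* = (155 - 24)/2 = 65.50
Then: q₂* = (155 - 24 - 65.5)/2 = 32.75
Leader has first-mover advantage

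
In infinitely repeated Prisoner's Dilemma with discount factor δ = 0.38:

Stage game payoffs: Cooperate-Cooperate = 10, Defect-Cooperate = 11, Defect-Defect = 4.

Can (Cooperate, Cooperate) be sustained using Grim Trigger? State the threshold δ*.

δ* = 0.1429; since δ = 0.38 ≥ 0.1429, cooperation can be sustained

Work:
For Grim Trigger:
Cooperate forever: 10/(1-δ)
Defect then punished: 11 + 4·δ/(1-δ)
Need: 10/(1-δ) ≥ 11 + 4·δ/(1-δ)
Solving: δ ≥ (T-R)/(T-P) = (11-10)/(11-4) = 0.1429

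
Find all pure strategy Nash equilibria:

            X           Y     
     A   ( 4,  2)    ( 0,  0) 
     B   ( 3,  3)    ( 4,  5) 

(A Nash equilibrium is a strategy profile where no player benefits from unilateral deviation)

Nash equilibrium: (A, X), (B, Y)

Work:
Best responses:
  P1 vs X: payoffs [4, 3] → best response A (payoff 4)
  P1 vs Y: payoffs [0, 4] → best response B (payoff 4)
  P2 vs A: payoffs [2, 0] → best response X (payoff 2)
  P2 vs B: payoffs [3, 5] → best response Y (payoff 5)
Mutual best responses: (A,X), (B,Y) → Nash equilibria.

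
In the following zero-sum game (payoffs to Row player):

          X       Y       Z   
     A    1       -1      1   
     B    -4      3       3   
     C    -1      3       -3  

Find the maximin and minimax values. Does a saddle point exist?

Maximin = -1, Minimax = 1, Saddle: False

Work:
Row minimums: [-1, -4, -3] → maximin = -1
Column maximums: [1, 3, 3] → minimax = 1
No saddle point (maximin ≠ minimax). Mixed strategy needed.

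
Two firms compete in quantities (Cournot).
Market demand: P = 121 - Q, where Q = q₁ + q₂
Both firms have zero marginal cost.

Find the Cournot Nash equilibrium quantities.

q₁* = q₂* = 40.33; P* = 40.33

Work:
Profit: π_i = P·q_i = (a - q_i - q_j)·q_i
FOC: ∂π_i/∂q_i = a - 2q_i - q_j = 0
Reaction function: q_i = (121 - q_j)/2
Symmetry: q* = 121/3 = 40.33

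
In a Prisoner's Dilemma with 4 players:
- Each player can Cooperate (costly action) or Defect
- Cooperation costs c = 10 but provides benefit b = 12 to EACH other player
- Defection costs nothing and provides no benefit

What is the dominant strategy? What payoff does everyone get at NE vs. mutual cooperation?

Dominant: Defect; NE payoff = 0; Coop payoff = 26

Work:
Defect dominates (saves cost c = 10, benefit to others is external)
NE: All defect → everyone gets 0
If all cooperate: each receives (3)×12 - 10 = 26
Social dilemma: 26 > 0 but NE gives 0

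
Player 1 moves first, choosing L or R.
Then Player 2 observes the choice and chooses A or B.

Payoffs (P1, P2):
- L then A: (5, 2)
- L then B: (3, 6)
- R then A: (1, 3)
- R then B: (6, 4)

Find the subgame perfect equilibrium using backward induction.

P1 plays R, P2 plays B after L and B after R; Payoff (6, 4)

Work:
Backward induction:
After L: P2 chooses B → P1 gets 3
After R: P2 chooses B → P1 gets 6
P1 chooses R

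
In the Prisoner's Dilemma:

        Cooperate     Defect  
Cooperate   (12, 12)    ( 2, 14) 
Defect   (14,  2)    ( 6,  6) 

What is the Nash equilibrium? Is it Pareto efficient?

(Defect, Defect) is NE; not Pareto efficient

Work:
Defect dominates Cooperate for both players:
If P2 cooperates: Defect (14) > Cooperate (12)
If P2 defects: Defect (6) > Cooperate (2)
NE: (Defect, Defect) with payoff (6, 6)
But (Cooperate, Cooperate) = (12, 12) Pareto dominates (6, 6)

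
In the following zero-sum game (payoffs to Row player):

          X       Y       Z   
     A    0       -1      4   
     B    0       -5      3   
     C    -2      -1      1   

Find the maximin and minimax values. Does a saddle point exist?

Maximin = -1, Minimax = -1, Saddle: True

Work:
Row minimums: [-1, -5, -2] → maximin = -1
Column maximums: [0, -1, 4] → minimax = -1
Saddle point exists! Game value = -1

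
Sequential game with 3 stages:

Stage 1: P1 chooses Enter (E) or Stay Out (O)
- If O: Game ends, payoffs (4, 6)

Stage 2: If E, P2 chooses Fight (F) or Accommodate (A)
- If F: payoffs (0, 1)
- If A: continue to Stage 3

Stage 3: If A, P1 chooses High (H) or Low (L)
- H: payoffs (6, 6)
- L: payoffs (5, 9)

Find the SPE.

SPE: (E, A, H); Outcome (6, 6)

Work:
Stage 3: P1 chooses H (6 vs 5)
Stage 2: P2: F->1, A->6 (anticipating H). Choose A
Stage 1: P1: O->4, E->6 (anticipating A, H). Choose E
SPE path: E -> A -> H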